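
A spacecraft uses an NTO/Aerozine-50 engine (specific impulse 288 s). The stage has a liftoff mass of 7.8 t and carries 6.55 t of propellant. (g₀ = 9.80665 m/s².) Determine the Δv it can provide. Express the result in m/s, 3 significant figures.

v_e = Isp · g₀ = 288 × 9.80665 = 2824.3 m/s.
m_f = m₀ − m_prop = 7.8 − 6.55 = 1.25 t.
From the ideal rocket equation, Δv = v_e · ln(m₀/m_f) = 2824.3 × ln(6.24) = 2824.3 × 1.8310 ≈ 5171.3 m/s.

Δv ≈ 5170 m/s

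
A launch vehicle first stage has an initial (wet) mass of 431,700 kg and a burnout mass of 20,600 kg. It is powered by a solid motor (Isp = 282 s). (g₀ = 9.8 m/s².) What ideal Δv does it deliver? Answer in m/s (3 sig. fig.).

Δv ≈ 8410 m/s

v_e = Isp · g₀ = 282 × 9.8 = 2763.6 m/s.
Δv = v_e · ln(m₀/m_f) = 2763.6 × ln(20.96) = 2763.6 × 3.0424 ≈ 8408.1 m/s.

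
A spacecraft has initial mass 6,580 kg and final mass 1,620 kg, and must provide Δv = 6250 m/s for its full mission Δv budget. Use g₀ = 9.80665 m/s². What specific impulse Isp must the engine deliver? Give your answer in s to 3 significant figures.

Isp ≈ 455 s

ln(m₀/m_f) = ln(6580/1620) = ln(4.062) = 1.4016.
By the Tsiolkovsky rocket equation, v_e = Δv / ln(m₀/m_f) = 6250 / 1.4016 = 4459.2 m/s.
Isp = v_e / g₀ = 4459.2 / 9.80665 = 454.7 s.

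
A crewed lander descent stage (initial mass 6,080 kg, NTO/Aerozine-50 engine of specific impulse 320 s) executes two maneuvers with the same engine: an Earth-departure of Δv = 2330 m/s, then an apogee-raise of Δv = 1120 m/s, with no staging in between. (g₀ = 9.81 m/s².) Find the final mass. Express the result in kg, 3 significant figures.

v_e = Isp · g₀ = 320 × 9.81 = 3139.2 m/s.
After the first burn: m = 6080 × exp(−2330/3139.2) = 6080 × 0.47605 = 2,894.38 kg.
After the second burn: m = 2,894.38 × exp(−1120/3139.2) = 2,894.38 × 0.69993 = 2,025.86 kg.

final mass ≈ 2030 kg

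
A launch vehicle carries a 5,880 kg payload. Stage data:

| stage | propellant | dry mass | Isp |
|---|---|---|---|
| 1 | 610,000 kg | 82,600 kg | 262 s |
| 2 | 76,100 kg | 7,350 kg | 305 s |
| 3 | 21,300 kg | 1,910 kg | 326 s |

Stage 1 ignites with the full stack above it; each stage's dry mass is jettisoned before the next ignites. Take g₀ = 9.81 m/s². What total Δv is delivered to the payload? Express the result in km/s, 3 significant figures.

Ignition mass of stage 1 = 610,000+82,600 + 76,100+7,350 + 21,300+1,910 + 5,880 = 805,140 kg.
Stage 1: m₀ = 805,140 kg, m_f = 805,140 − 610,000 = 195,140 kg; Δv = 262×9.81×ln(4.126) = 2570.2×1.4173 ≈ 3643 m/s.
Stage 2: m₀ = 112,540 kg, m_f = 112,540 − 76,100 = 36,440 kg; Δv = 305×9.81×ln(3.088) = 2992.1×1.1276 ≈ 3374 m/s.
Stage 3: m₀ = 29,090 kg, m_f = 29,090 − 21,300 = 7,790 kg; Δv = 326×9.81×ln(3.734) = 3198.1×1.3176 ≈ 4214 m/s.
Total Δv = 3643 + 3374 + 4214 = 11231 m/s.

Δv ≈ 11.2 km/s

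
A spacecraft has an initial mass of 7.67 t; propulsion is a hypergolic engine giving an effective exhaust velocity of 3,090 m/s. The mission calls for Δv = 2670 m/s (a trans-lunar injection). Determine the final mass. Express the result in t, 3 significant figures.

From the ideal rocket equation, m₀/m_f = exp(Δv / v_e) = exp(2670 / 3090.0) = exp(0.8641) = 2.3728.
m_f = m₀ / 2.3728 = 7.67 / 2.3728 = 3.23247 t.

final mass ≈ 3.23 t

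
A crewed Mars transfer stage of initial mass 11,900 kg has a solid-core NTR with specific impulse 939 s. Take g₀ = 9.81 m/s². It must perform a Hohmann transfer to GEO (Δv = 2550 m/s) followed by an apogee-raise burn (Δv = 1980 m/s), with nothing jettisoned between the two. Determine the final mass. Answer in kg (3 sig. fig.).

final mass ≈ 7280 kg

v_e = Isp · g₀ = 939 × 9.81 = 9211.6 m/s.
After the first burn: m = 11900 × exp(−2550/9211.6) = 11900 × 0.75819 = 9,022.46 kg.
After the second burn: m = 9,022.46 × exp(−1980/9211.6) = 9,022.46 × 0.80658 = 7,277.34 kg.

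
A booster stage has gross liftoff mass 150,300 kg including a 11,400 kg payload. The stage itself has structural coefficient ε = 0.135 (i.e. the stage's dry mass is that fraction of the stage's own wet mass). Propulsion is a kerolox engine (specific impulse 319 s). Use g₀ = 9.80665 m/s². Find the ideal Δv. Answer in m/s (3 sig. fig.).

Δv ≈ 5030 m/s

Stage wet mass = m₀ − payload = 150,300 − 11,400 = 138,900 kg.
Stage dry mass = ε × stage wet mass = 0.135 × 138,900 = 18,751.5 kg.
Burnout mass m_f = stage dry + payload = 18,751.5 + 11,400 = 30,151.5 kg.
v_e = Isp · g₀ = 319 × 9.80665 = 3128.3 m/s.
Rocket equation: Δv = v_e · ln(150,300/30,151.5) = 3128.3 × ln(4.985) = 3128.3 × 1.6064 ≈ 5025 m/s.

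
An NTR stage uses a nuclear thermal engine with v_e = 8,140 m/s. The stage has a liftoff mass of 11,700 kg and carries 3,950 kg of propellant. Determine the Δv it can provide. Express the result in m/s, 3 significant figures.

m_f = m₀ − m_prop = 11,700 − 3,950 = 7,750 kg.
Using Δv = v_e ln(m₀/m_f): Δv = v_e · ln(m₀/m_f) = 8140.0 × ln(1.51) = 8140.0 × 0.4119 ≈ 3352.8 m/s.

Δv ≈ 3350 m/s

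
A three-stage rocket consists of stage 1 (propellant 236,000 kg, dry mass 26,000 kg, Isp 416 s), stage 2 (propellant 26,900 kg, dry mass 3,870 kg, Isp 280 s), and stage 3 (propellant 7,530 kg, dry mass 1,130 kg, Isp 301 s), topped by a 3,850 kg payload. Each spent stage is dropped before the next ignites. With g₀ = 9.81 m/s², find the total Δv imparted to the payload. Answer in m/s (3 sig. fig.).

Ignition mass of stage 1 = 236,000+26,000 + 26,900+3,870 + 7,530+1,130 + 3,850 = 305,280 kg.
Stage 1: m₀ = 305,280 kg, m_f = 305,280 − 236,000 = 69,280 kg; Δv = 416×9.81×ln(4.406) = 4081.0×1.4831 ≈ 6052 m/s.
Stage 2: m₀ = 43,280 kg, m_f = 43,280 − 26,900 = 16,380 kg; Δv = 280×9.81×ln(2.642) = 2746.8×0.9716 ≈ 2669 m/s.
Stage 3: m₀ = 12,510 kg, m_f = 12,510 − 7,530 = 4,980 kg; Δv = 301×9.81×ln(2.512) = 2952.8×0.9211 ≈ 2720 m/s.
Total Δv = 6052 + 2669 + 2720 = 11441 m/s.

Δv ≈ 11400 m/s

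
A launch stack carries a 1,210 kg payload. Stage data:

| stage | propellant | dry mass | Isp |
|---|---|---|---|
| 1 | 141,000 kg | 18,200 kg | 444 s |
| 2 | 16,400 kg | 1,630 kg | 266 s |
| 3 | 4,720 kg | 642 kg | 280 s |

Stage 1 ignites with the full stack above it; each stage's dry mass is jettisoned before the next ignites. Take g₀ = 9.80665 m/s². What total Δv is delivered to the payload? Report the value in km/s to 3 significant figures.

Ignition mass of stage 1 = 141,000+18,200 + 16,400+1,630 + 4,720+642 + 1,210 = 183,802 kg.
Stage 1: m₀ = 183,802 kg, m_f = 183,802 − 141,000 = 42,802 kg; Δv = 444×9.80665×ln(4.294) = 4354.2×1.4573 ≈ 6345 m/s.
Stage 2: m₀ = 24,602 kg, m_f = 24,602 − 16,400 = 8,202 kg; Δv = 266×9.80665×ln(3) = 2608.6×1.0984 ≈ 2865 m/s.
Stage 3: m₀ = 6,572 kg, m_f = 6,572 − 4,720 = 1,852 kg; Δv = 280×9.80665×ln(3.549) = 2745.9×1.2666 ≈ 3478 m/s.
Total Δv = 6345 + 2865 + 3478 = 12688 m/s.

Δv ≈ 12.7 km/s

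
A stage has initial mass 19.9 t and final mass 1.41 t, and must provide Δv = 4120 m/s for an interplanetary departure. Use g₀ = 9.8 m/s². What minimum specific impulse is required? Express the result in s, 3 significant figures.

Isp ≈ 159 s

ln(m₀/m_f) = ln(19900/1410) = ln(14.11) = 2.6471.
v_e = Δv / ln(m₀/m_f) = 4120 / 2.6471 = 1556.4 m/s.
Isp = v_e / g₀ = 1556.4 / 9.8 = 158.8 s.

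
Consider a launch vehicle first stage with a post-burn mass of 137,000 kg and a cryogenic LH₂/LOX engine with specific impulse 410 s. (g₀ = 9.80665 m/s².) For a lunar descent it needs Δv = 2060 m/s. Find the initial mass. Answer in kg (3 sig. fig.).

initial mass ≈ 229000 kg

v_e = Isp · g₀ = 410 × 9.80665 = 4020.7 m/s.
From the ideal rocket equation, m₀/m_f = exp(Δv / v_e) = exp(2060 / 4020.7) = exp(0.5123) = 1.6692.
m₀ = m_f × 1.6692 = 137,000 × 1.6692 = 228,680 kg.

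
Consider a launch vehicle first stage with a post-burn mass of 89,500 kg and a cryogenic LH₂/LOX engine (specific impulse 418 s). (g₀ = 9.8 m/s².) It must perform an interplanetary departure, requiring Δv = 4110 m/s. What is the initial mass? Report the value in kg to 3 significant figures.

v_e = Isp · g₀ = 418 × 9.8 = 4096.4 m/s.
Using Δv = v_e ln(m₀/m_f): m₀/m_f = exp(Δv / v_e) = exp(4110 / 4096.4) = exp(1.0033) = 2.7273.
m₀ = m_f × 2.7273 = 89,500 × 2.7273 = 244,093 kg.

initial mass ≈ 244000 kg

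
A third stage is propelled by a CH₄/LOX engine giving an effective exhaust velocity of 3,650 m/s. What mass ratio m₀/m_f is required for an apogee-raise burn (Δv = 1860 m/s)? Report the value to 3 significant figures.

m₀/m_f = exp(Δv / v_e) = exp(1860 / 3650.0) = exp(0.5096) = 1.6646.

mass ratio ≈ 1.66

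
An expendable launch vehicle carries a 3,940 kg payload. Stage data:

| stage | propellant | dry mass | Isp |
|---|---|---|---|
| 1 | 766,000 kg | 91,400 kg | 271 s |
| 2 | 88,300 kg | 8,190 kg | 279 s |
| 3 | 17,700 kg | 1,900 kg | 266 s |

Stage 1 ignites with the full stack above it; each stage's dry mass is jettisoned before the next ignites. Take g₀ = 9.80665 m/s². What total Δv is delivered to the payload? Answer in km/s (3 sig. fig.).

Ignition mass of stage 1 = 766,000+91,400 + 88,300+8,190 + 17,700+1,900 + 3,940 = 977,430 kg.
Stage 1: m₀ = 977,430 kg, m_f = 977,430 − 766,000 = 211,430 kg; Δv = 271×9.80665×ln(4.623) = 2657.6×1.5310 ≈ 4069 m/s.
Stage 2: m₀ = 120,030 kg, m_f = 120,030 − 88,300 = 31,730 kg; Δv = 279×9.80665×ln(3.783) = 2736.1×1.3305 ≈ 3640 m/s.
Stage 3: m₀ = 23,540 kg, m_f = 23,540 − 17,700 = 5,840 kg; Δv = 266×9.80665×ln(4.031) = 2608.6×1.3940 ≈ 3636 m/s.
Total Δv = 4069 + 3640 + 3636 = 11345 m/s.

Δv ≈ 11.3 km/s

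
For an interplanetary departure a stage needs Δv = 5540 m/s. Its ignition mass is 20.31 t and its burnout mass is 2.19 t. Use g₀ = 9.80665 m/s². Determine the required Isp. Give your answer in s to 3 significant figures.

Isp ≈ 254 s

ln(m₀/m_f) = ln(20310/2190) = ln(9.274) = 2.2272.
v_e = Δv / ln(m₀/m_f) = 5540 / 2.2272 = 2487.4 m/s.
Isp = v_e / g₀ = 2487.4 / 9.80665 = 253.6 s.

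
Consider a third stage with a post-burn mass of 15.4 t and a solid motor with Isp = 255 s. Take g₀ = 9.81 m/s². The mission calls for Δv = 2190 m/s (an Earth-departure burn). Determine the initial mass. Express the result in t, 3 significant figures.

v_e = Isp · g₀ = 255 × 9.81 = 2501.6 m/s.
Using Δv = v_e ln(m₀/m_f): m₀/m_f = exp(Δv / v_e) = exp(2190 / 2501.6) = exp(0.8755) = 2.4000.
m₀ = m_f × 2.4000 = 15.4 × 2.4000 = 36.96 t.

initial mass ≈ 37.0 t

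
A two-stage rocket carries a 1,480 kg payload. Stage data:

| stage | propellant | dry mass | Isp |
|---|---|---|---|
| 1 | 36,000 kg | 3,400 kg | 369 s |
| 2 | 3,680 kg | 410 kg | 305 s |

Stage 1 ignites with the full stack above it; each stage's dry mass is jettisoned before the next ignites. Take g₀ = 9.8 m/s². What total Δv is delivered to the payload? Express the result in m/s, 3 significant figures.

Ignition mass of stage 1 = 36,000+3,400 + 3,680+410 + 1,480 = 44,970 kg.
Stage 1: m₀ = 44,970 kg, m_f = 44,970 − 36,000 = 8,970 kg; Δv = 369×9.8×ln(5.013) = 3616.2×1.6121 ≈ 5830 m/s.
Stage 2: m₀ = 5,570 kg, m_f = 5,570 − 3,680 = 1,890 kg; Δv = 305×9.8×ln(2.947) = 2989.0×1.0808 ≈ 3231 m/s.
Total Δv = 5830 + 3231 = 9061 m/s.

Δv ≈ 9060 m/s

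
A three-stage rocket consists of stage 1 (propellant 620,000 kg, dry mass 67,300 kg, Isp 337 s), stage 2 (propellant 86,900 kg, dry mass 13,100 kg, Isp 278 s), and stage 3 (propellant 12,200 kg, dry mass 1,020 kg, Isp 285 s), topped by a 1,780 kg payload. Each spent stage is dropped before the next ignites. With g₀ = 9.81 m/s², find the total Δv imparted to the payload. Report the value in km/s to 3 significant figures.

Δv ≈ 13.4 km/s

Ignition mass of stage 1 = 620,000+67,300 + 86,900+13,100 + 12,200+1,020 + 1,780 = 802,300 kg.
Stage 1: m₀ = 802,300 kg, m_f = 802,300 − 620,000 = 182,300 kg; Δv = 337×9.81×ln(4.401) = 3306.0×1.4818 ≈ 4899 m/s.
Stage 2: m₀ = 115,000 kg, m_f = 115,000 − 86,900 = 28,100 kg; Δv = 278×9.81×ln(4.093) = 2727.2×1.4092 ≈ 3843 m/s.
Stage 3: m₀ = 15,000 kg, m_f = 15,000 − 12,200 = 2,800 kg; Δv = 285×9.81×ln(5.357) = 2795.9×1.6784 ≈ 4693 m/s.
Total Δv = 4899 + 3843 + 4693 = 13435 m/s.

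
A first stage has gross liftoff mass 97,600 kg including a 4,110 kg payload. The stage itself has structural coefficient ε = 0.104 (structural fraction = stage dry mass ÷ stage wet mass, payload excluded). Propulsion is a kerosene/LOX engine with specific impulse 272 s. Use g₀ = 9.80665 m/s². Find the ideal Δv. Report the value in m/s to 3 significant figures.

Stage wet mass = m₀ − payload = 97,600 − 4,110 = 93,490 kg.
Stage dry mass = ε × stage wet mass = 0.104 × 93,490 = 9,722.96 kg.
Burnout mass m_f = stage dry + payload = 9,722.96 + 4,110 = 13,832.96 kg.
v_e = Isp · g₀ = 272 × 9.80665 = 2667.4 m/s.
By the Tsiolkovsky rocket equation, Δv = v_e · ln(97,600/13,832.96) = 2667.4 × ln(7.056) = 2667.4 × 1.9538 ≈ 5212 m/s.

Δv ≈ 5210 m/s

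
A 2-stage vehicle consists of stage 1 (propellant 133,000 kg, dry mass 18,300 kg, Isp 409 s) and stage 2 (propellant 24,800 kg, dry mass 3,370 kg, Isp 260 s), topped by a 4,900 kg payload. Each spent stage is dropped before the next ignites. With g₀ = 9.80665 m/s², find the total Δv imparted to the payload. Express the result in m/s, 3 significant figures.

Δv ≈ 8660 m/s

Ignition mass of stage 1 = 133,000+18,300 + 24,800+3,370 + 4,900 = 184,370 kg.
Stage 1: m₀ = 184,370 kg, m_f = 184,370 − 133,000 = 51,370 kg; Δv = 409×9.80665×ln(3.589) = 4010.9×1.2779 ≈ 5126 m/s.
Stage 2: m₀ = 33,070 kg, m_f = 33,070 − 24,800 = 8,270 kg; Δv = 260×9.80665×ln(3.999) = 2549.7×1.3860 ≈ 3534 m/s.
Total Δv = 5126 + 3534 = 8660 m/s.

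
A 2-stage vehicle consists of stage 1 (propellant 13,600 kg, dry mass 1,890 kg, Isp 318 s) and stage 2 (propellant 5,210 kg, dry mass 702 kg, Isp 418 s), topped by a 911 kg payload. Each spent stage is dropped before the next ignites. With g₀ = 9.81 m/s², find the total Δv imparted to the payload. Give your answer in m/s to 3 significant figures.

Ignition mass of stage 1 = 13,600+1,890 + 5,210+702 + 911 = 22,313 kg.
Stage 1: m₀ = 22,313 kg, m_f = 22,313 − 13,600 = 8,713 kg; Δv = 318×9.81×ln(2.561) = 3119.6×0.9404 ≈ 2934 m/s.
Stage 2: m₀ = 6,823 kg, m_f = 6,823 − 5,210 = 1,613 kg; Δv = 418×9.81×ln(4.23) = 4100.6×1.4422 ≈ 5914 m/s.
Total Δv = 2934 + 5914 = 8848 m/s.

Δv ≈ 8850 m/s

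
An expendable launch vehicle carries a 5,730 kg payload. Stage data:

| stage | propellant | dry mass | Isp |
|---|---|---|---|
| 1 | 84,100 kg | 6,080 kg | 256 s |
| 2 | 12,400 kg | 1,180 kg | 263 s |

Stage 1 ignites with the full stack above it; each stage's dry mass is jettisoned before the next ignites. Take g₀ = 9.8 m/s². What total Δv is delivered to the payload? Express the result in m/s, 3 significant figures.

Δv ≈ 6320 m/s

Ignition mass of stage 1 = 84,100+6,080 + 12,400+1,180 + 5,730 = 109,490 kg.
Stage 1: m₀ = 109,490 kg, m_f = 109,490 − 84,100 = 25,390 kg; Δv = 256×9.8×ln(4.312) = 2508.8×1.4615 ≈ 3667 m/s.
Stage 2: m₀ = 19,310 kg, m_f = 19,310 − 12,400 = 6,910 kg; Δv = 263×9.8×ln(2.795) = 2577.4×1.0277 ≈ 2649 m/s.
Total Δv = 3667 + 2649 = 6316 m/s.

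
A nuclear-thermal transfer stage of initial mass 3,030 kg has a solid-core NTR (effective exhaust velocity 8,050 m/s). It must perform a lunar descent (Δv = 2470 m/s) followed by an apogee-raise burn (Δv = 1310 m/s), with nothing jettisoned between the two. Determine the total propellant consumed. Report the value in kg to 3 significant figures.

After the first burn: m = 3030 × exp(−2470/8050.0) = 3030 × 0.73577 = 2,229.38 kg.
After the second burn: m = 2,229.38 × exp(−1310/8050.0) = 2,229.38 × 0.84982 = 1,894.57 kg.
Total propellant = m₀ − m_final = 3030 − 1,894.57 = 1,135.43 kg.

total propellant consumed ≈ 1140 kg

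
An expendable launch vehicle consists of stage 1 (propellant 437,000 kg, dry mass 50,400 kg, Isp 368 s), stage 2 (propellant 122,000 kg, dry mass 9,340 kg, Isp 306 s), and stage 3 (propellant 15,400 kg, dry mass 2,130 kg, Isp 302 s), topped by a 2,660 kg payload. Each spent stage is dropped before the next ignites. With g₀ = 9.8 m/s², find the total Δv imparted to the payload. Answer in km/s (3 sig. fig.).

Δv ≈ 13.3 km/s

Ignition mass of stage 1 = 437,000+50,400 + 122,000+9,340 + 15,400+2,130 + 2,660 = 638,930 kg.
Stage 1: m₀ = 638,930 kg, m_f = 638,930 − 437,000 = 201,930 kg; Δv = 368×9.8×ln(3.164) = 3606.4×1.1519 ≈ 4154 m/s.
Stage 2: m₀ = 151,530 kg, m_f = 151,530 − 122,000 = 29,530 kg; Δv = 306×9.8×ln(5.131) = 2998.8×1.6354 ≈ 4904 m/s.
Stage 3: m₀ = 20,190 kg, m_f = 20,190 − 15,400 = 4,790 kg; Δv = 302×9.8×ln(4.215) = 2959.6×1.4387 ≈ 4258 m/s.
Total Δv = 4154 + 4904 + 4258 = 13316 m/s.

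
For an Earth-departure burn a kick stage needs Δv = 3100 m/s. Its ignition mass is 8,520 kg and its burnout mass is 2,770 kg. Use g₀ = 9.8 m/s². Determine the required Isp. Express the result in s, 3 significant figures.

Isp ≈ 282 s

ln(m₀/m_f) = ln(8520/2770) = ln(3.076) = 1.1236.
v_e = Δv / ln(m₀/m_f) = 3100 / 1.1236 = 2759.1 m/s.
Isp = v_e / g₀ = 2759.1 / 9.8 = 281.5 s.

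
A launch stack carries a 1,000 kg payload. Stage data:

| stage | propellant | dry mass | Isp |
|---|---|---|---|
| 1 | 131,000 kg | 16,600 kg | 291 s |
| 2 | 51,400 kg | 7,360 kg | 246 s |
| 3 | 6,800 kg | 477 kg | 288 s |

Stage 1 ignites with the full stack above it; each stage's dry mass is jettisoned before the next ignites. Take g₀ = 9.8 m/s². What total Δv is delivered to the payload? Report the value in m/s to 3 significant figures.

Ignition mass of stage 1 = 131,000+16,600 + 51,400+7,360 + 6,800+477 + 1,000 = 214,637 kg.
Stage 1: m₀ = 214,637 kg, m_f = 214,637 − 131,000 = 83,637 kg; Δv = 291×9.8×ln(2.566) = 2851.8×0.9425 ≈ 2688 m/s.
Stage 2: m₀ = 67,037 kg, m_f = 67,037 − 51,400 = 15,637 kg; Δv = 246×9.8×ln(4.287) = 2410.8×1.4556 ≈ 3509 m/s.
Stage 3: m₀ = 8,277 kg, m_f = 8,277 − 6,800 = 1,477 kg; Δv = 288×9.8×ln(5.604) = 2822.4×1.7235 ≈ 4864 m/s.
Total Δv = 2688 + 3509 + 4864 = 11061 m/s.

Δv ≈ 11100 m/s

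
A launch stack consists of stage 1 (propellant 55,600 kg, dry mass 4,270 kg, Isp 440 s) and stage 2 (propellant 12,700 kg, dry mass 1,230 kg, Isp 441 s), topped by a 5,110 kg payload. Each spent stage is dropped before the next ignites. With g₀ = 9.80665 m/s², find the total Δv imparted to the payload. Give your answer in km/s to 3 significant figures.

Ignition mass of stage 1 = 55,600+4,270 + 12,700+1,230 + 5,110 = 78,910 kg.
Stage 1: m₀ = 78,910 kg, m_f = 78,910 − 55,600 = 23,310 kg; Δv = 440×9.80665×ln(3.385) = 4314.9×1.2194 ≈ 5262 m/s.
Stage 2: m₀ = 19,040 kg, m_f = 19,040 − 12,700 = 6,340 kg; Δv = 441×9.80665×ln(3.003) = 4324.7×1.0997 ≈ 4756 m/s.
Total Δv = 5262 + 4756 = 10018 m/s.

Δv ≈ 10.0 km/s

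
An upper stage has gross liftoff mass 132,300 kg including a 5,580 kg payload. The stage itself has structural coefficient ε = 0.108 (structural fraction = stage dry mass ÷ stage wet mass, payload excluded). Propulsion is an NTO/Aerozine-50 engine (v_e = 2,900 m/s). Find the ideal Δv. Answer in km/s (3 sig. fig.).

Δv ≈ 5.59 km/s

Stage wet mass = m₀ − payload = 132,300 − 5,580 = 126,720 kg.
Stage dry mass = ε × stage wet mass = 0.108 × 126,720 = 13,685.8 kg.
Burnout mass m_f = stage dry + payload = 13,685.8 + 5,580 = 19,265.8 kg.
Δv = v_e · ln(132,300/19,265.8) = 2900.0 × ln(6.867) = 2900.0 × 1.9267 ≈ 5588 m/s.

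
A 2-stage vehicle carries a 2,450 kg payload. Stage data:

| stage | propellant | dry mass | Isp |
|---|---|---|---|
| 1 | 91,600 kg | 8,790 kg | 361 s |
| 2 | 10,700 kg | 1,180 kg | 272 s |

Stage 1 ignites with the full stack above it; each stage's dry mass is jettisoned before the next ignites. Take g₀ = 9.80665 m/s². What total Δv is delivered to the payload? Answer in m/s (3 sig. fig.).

Ignition mass of stage 1 = 91,600+8,790 + 10,700+1,180 + 2,450 = 114,720 kg.
Stage 1: m₀ = 114,720 kg, m_f = 114,720 − 91,600 = 23,120 kg; Δv = 361×9.80665×ln(4.962) = 3540.2×1.6018 ≈ 5671 m/s.
Stage 2: m₀ = 14,330 kg, m_f = 14,330 − 10,700 = 3,630 kg; Δv = 272×9.80665×ln(3.948) = 2667.4×1.3731 ≈ 3663 m/s.
Total Δv = 5671 + 3663 = 9334 m/s.

Δv ≈ 9330 m/s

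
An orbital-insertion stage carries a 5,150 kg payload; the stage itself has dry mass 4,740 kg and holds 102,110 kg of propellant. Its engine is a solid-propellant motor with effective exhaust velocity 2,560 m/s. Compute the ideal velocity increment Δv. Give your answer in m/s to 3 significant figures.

m₀ = payload + dry + propellant = 5,150 + 4,740 + 102,110 = 112,000 kg.
m_f = payload + dry = 5,150 + 4,740 = 9,890 kg.
Rocket equation: Δv = v_e · ln(m₀/m_f) = 2560.0 × ln(11.32) = 2560.0 × 2.4270 ≈ 6213.1 m/s.

Δv ≈ 6210 m/s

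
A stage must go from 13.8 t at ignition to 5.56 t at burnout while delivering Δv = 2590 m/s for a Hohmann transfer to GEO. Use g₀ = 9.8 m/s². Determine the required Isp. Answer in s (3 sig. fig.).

ln(m₀/m_f) = ln(13800/5560) = ln(2.482) = 0.9091.
v_e = Δv / ln(m₀/m_f) = 2590 / 0.9091 = 2849.1 m/s.
Isp = v_e / g₀ = 2849.1 / 9.8 = 290.7 s.

Isp ≈ 291 s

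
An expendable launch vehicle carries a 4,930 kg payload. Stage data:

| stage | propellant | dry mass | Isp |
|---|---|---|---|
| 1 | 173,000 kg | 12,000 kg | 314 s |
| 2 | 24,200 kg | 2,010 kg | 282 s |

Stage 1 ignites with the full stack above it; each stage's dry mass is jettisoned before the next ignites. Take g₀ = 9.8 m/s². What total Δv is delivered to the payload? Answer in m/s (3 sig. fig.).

Δv ≈ 9110 m/s

Ignition mass of stage 1 = 173,000+12,000 + 24,200+2,010 + 4,930 = 216,140 kg.
Stage 1: m₀ = 216,140 kg, m_f = 216,140 − 173,000 = 43,140 kg; Δv = 314×9.8×ln(5.01) = 3077.2×1.6115 ≈ 4959 m/s.
Stage 2: m₀ = 31,140 kg, m_f = 31,140 − 24,200 = 6,940 kg; Δv = 282×9.8×ln(4.487) = 2763.6×1.5012 ≈ 4149 m/s.
Total Δv = 4959 + 4149 = 9108 m/s.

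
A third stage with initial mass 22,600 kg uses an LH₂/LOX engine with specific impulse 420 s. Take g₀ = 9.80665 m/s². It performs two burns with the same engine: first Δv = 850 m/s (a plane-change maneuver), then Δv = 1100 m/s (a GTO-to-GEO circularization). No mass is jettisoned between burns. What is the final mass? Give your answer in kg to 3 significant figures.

v_e = Isp · g₀ = 420 × 9.80665 = 4118.8 m/s.
After the first burn: m = 22600 × exp(−850/4118.8) = 22600 × 0.81353 = 18,385.8 kg.
After the second burn: m = 18,385.8 × exp(−1100/4118.8) = 18,385.8 × 0.76562 = 14,076.5 kg.

final mass ≈ 14100 kg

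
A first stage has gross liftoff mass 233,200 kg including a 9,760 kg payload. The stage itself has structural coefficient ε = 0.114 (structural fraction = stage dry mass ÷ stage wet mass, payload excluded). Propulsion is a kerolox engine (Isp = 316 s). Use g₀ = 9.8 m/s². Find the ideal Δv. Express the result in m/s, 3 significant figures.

Stage wet mass = m₀ − payload = 233,200 − 9,760 = 223,440 kg.
Stage dry mass = ε × stage wet mass = 0.114 × 223,440 = 25,472.2 kg.
Burnout mass m_f = stage dry + payload = 25,472.2 + 9,760 = 35,232.2 kg.
v_e = Isp · g₀ = 316 × 9.8 = 3096.8 m/s.
From the ideal rocket equation, Δv = v_e · ln(233,200/35,232.2) = 3096.8 × ln(6.619) = 3096.8 × 1.8899 ≈ 5853 m/s.

Δv ≈ 5850 m/s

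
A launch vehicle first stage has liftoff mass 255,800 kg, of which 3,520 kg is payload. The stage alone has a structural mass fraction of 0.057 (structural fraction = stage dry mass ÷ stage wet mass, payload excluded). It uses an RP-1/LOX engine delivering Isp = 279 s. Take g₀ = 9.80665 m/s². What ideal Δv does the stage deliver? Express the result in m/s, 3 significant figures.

Stage wet mass = m₀ − payload = 255,800 − 3,520 = 252,280 kg.
Stage dry mass = ε × stage wet mass = 0.057 × 252,280 = 14,380 kg.
Burnout mass m_f = stage dry + payload = 14,380 + 3,520 = 17,900 kg.
v_e = Isp · g₀ = 279 × 9.80665 = 2736.1 m/s.
Δv = v_e · ln(255,800/17,900) = 2736.1 × ln(14.29) = 2736.1 × 2.6596 ≈ 7277 m/s.

Δv ≈ 7280 m/s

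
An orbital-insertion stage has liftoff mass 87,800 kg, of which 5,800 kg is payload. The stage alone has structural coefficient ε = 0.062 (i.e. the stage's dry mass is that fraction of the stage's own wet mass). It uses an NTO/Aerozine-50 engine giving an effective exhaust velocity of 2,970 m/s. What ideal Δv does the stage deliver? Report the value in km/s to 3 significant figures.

Stage wet mass = m₀ − payload = 87,800 − 5,800 = 82,000 kg.
Stage dry mass = ε × stage wet mass = 0.062 × 82,000 = 5,084 kg.
Burnout mass m_f = stage dry + payload = 5,084 + 5,800 = 10,884 kg.
Using Δv = v_e ln(m₀/m_f): Δv = v_e · ln(87,800/10,884) = 2970.0 × ln(8.067) = 2970.0 × 2.0878 ≈ 6201 m/s.

Δv ≈ 6.20 km/s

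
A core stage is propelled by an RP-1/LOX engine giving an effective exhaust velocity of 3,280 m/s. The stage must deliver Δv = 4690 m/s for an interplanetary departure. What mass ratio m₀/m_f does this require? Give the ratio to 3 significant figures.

m₀/m_f = exp(Δv / v_e) = exp(4690 / 3280.0) = exp(1.4299) = 4.1782.

mass ratio ≈ 4.18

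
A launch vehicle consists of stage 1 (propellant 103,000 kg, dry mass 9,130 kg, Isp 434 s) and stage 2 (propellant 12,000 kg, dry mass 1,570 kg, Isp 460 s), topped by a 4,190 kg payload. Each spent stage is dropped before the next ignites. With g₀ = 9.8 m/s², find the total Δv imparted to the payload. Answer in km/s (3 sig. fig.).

Δv ≈ 11.8 km/s

Ignition mass of stage 1 = 103,000+9,130 + 12,000+1,570 + 4,190 = 129,890 kg.
Stage 1: m₀ = 129,890 kg, m_f = 129,890 − 103,000 = 26,890 kg; Δv = 434×9.8×ln(4.83) = 4253.2×1.5749 ≈ 6699 m/s.
Stage 2: m₀ = 17,760 kg, m_f = 17,760 − 12,000 = 5,760 kg; Δv = 460×9.8×ln(3.083) = 4508.0×1.1260 ≈ 5076 m/s.
Total Δv = 6699 + 5076 = 11775 m/s.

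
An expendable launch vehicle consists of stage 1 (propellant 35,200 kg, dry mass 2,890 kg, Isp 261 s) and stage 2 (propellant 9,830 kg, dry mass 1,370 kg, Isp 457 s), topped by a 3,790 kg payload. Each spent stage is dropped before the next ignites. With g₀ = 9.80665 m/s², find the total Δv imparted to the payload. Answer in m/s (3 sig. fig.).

Ignition mass of stage 1 = 35,200+2,890 + 9,830+1,370 + 3,790 = 53,080 kg.
Stage 1: m₀ = 53,080 kg, m_f = 53,080 − 35,200 = 17,880 kg; Δv = 261×9.80665×ln(2.969) = 2559.5×1.0881 ≈ 2785 m/s.
Stage 2: m₀ = 14,990 kg, m_f = 14,990 − 9,830 = 5,160 kg; Δv = 457×9.80665×ln(2.905) = 4481.6×1.0664 ≈ 4779 m/s.
Total Δv = 2785 + 4779 = 7564 m/s.

Δv ≈ 7560 m/s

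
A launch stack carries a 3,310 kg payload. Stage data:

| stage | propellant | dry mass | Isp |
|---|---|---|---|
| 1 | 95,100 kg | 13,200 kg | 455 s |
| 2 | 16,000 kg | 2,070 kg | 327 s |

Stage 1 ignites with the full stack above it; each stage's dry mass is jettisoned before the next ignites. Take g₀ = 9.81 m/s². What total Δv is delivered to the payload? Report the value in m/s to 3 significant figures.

Ignition mass of stage 1 = 95,100+13,200 + 16,000+2,070 + 3,310 = 129,680 kg.
Stage 1: m₀ = 129,680 kg, m_f = 129,680 − 95,100 = 34,580 kg; Δv = 455×9.81×ln(3.75) = 4463.6×1.3218 ≈ 5900 m/s.
Stage 2: m₀ = 21,380 kg, m_f = 21,380 − 16,000 = 5,380 kg; Δv = 327×9.81×ln(3.974) = 3207.9×1.3798 ≈ 4426 m/s.
Total Δv = 5900 + 4426 = 10326 m/s.

Δv ≈ 10300 m/s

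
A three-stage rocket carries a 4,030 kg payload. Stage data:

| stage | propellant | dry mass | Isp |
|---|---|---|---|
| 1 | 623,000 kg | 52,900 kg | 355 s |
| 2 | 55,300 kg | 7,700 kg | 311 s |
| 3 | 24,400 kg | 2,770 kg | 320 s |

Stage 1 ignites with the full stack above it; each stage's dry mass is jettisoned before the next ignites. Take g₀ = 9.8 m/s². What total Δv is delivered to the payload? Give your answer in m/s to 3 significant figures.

Δv ≈ 13200 m/s

Ignition mass of stage 1 = 623,000+52,900 + 55,300+7,700 + 24,400+2,770 + 4,030 = 770,100 kg.
Stage 1: m₀ = 770,100 kg, m_f = 770,100 − 623,000 = 147,100 kg; Δv = 355×9.8×ln(5.235) = 3479.0×1.6554 ≈ 5759 m/s.
Stage 2: m₀ = 94,200 kg, m_f = 94,200 − 55,300 = 38,900 kg; Δv = 311×9.8×ln(2.422) = 3047.8×0.8844 ≈ 2696 m/s.
Stage 3: m₀ = 31,200 kg, m_f = 31,200 − 24,400 = 6,800 kg; Δv = 320×9.8×ln(4.588) = 3136.0×1.5235 ≈ 4778 m/s.
Total Δv = 5759 + 2696 + 4778 = 13233 m/s.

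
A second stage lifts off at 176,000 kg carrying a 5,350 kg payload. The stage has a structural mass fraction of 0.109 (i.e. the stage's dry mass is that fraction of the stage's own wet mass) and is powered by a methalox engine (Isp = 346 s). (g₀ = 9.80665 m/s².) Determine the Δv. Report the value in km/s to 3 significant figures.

Stage wet mass = m₀ − payload = 176,000 − 5,350 = 170,650 kg.
Stage dry mass = ε × stage wet mass = 0.109 × 170,650 = 18,600.9 kg.
Burnout mass m_f = stage dry + payload = 18,600.9 + 5,350 = 23,950.9 kg.
v_e = Isp · g₀ = 346 × 9.80665 = 3393.1 m/s.
Using Δv = v_e ln(m₀/m_f): Δv = v_e · ln(176,000/23,950.9) = 3393.1 × ln(7.348) = 3393.1 × 1.9945 ≈ 6767 m/s.

Δv ≈ 6.77 km/s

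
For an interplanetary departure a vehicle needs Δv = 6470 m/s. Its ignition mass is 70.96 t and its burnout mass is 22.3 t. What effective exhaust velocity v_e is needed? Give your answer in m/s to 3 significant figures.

v_e ≈ 5590 m/s

ln(m₀/m_f) = ln(70960/22300) = ln(3.182) = 1.1575.
Rocket equation: v_e = Δv / ln(m₀/m_f) = 6470 / 1.1575 = 5589.5 m/s.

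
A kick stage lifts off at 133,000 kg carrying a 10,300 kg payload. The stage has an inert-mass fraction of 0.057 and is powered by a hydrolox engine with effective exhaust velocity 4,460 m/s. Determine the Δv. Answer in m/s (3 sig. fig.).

Δv ≈ 9100 m/s

Stage wet mass = m₀ − payload = 133,000 − 10,300 = 122,700 kg.
Stage dry mass = ε × stage wet mass = 0.057 × 122,700 = 6,993.9 kg.
Burnout mass m_f = stage dry + payload = 6,993.9 + 10,300 = 17,293.9 kg.
Δv = v_e · ln(133,000/17,293.9) = 4460.0 × ln(7.691) = 4460.0 × 2.0400 ≈ 9098 m/s.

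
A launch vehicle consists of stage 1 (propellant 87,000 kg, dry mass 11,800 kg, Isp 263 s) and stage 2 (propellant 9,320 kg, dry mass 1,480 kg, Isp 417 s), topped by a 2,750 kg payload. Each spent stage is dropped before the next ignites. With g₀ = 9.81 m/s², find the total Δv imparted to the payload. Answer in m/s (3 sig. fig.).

Δv ≈ 8600 m/s

Ignition mass of stage 1 = 87,000+11,800 + 9,320+1,480 + 2,750 = 112,350 kg.
Stage 1: m₀ = 112,350 kg, m_f = 112,350 − 87,000 = 25,350 kg; Δv = 263×9.81×ln(4.432) = 2580.0×1.4888 ≈ 3841 m/s.
Stage 2: m₀ = 13,550 kg, m_f = 13,550 − 9,320 = 4,230 kg; Δv = 417×9.81×ln(3.203) = 4090.8×1.1642 ≈ 4762 m/s.
Total Δv = 3841 + 4762 = 8603 m/s.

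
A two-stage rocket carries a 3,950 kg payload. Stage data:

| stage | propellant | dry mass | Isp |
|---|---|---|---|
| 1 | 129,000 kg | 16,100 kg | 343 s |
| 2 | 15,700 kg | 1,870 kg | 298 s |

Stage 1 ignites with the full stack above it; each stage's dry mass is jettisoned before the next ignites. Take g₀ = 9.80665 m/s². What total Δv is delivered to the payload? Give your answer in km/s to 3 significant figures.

Δv ≈ 8.83 km/s

Ignition mass of stage 1 = 129,000+16,100 + 15,700+1,870 + 3,950 = 166,620 kg.
Stage 1: m₀ = 166,620 kg, m_f = 166,620 − 129,000 = 37,620 kg; Δv = 343×9.80665×ln(4.429) = 3363.7×1.4882 ≈ 5006 m/s.
Stage 2: m₀ = 21,520 kg, m_f = 21,520 − 15,700 = 5,820 kg; Δv = 298×9.80665×ln(3.698) = 2922.4×1.3077 ≈ 3822 m/s.
Total Δv = 5006 + 3822 = 8828 m/s.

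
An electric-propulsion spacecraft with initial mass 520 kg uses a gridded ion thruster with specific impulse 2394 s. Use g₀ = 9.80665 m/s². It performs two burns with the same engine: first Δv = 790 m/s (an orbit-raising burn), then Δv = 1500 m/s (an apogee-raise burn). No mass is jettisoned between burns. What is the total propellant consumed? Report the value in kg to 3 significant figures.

v_e = Isp · g₀ = 2394 × 9.80665 = 23477.1 m/s.
After the first burn: m = 520 × exp(−790/23477.1) = 520 × 0.96691 = 502.793 kg.
After the second burn: m = 502.793 × exp(−1500/23477.1) = 502.793 × 0.93811 = 471.675 kg.
Total propellant = m₀ − m_final = 520 − 471.675 = 48.325 kg.

total propellant consumed ≈ 48.3 kg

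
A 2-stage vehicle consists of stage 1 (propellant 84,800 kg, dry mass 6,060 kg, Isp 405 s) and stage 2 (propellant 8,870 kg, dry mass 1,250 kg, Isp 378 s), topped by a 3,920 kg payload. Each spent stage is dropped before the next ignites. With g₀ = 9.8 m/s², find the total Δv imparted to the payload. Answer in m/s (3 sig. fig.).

Ignition mass of stage 1 = 84,800+6,060 + 8,870+1,250 + 3,920 = 104,900 kg.
Stage 1: m₀ = 104,900 kg, m_f = 104,900 − 84,800 = 20,100 kg; Δv = 405×9.8×ln(5.219) = 3969.0×1.6523 ≈ 6558 m/s.
Stage 2: m₀ = 14,040 kg, m_f = 14,040 − 8,870 = 5,170 kg; Δv = 378×9.8×ln(2.716) = 3704.4×0.9990 ≈ 3701 m/s.
Total Δv = 6558 + 3701 = 10259 m/s.

Δv ≈ 10300 m/s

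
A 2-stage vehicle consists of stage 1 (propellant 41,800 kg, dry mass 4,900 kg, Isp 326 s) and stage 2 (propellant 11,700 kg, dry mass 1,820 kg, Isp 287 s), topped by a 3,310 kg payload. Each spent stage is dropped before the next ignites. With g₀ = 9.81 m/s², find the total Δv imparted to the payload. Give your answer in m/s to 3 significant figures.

Ignition mass of stage 1 = 41,800+4,900 + 11,700+1,820 + 3,310 = 63,530 kg.
Stage 1: m₀ = 63,530 kg, m_f = 63,530 − 41,800 = 21,730 kg; Δv = 326×9.81×ln(2.924) = 3198.1×1.0728 ≈ 3431 m/s.
Stage 2: m₀ = 16,830 kg, m_f = 16,830 − 11,700 = 5,130 kg; Δv = 287×9.81×ln(3.281) = 2815.5×1.1881 ≈ 3345 m/s.
Total Δv = 3431 + 3345 = 6776 m/s.

Δv ≈ 6780 m/s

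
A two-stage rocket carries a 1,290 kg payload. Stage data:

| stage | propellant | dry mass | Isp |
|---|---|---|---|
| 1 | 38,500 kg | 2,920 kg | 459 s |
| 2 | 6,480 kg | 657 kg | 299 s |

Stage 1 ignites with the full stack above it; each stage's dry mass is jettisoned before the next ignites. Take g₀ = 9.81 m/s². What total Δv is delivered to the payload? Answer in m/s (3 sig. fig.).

Δv ≈ 11000 m/s

Ignition mass of stage 1 = 38,500+2,920 + 6,480+657 + 1,290 = 49,847 kg.
Stage 1: m₀ = 49,847 kg, m_f = 49,847 − 38,500 = 11,347 kg; Δv = 459×9.81×ln(4.393) = 4502.8×1.4800 ≈ 6664 m/s.
Stage 2: m₀ = 8,427 kg, m_f = 8,427 − 6,480 = 1,947 kg; Δv = 299×9.81×ln(4.328) = 2933.2×1.4652 ≈ 4298 m/s.
Total Δv = 6664 + 4298 = 10962 m/s.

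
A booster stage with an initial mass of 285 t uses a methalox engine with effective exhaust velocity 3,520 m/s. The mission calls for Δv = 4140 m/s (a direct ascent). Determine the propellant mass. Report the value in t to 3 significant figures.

m₀/m_f = exp(Δv / v_e) = exp(4140 / 3520.0) = exp(1.1761) = 3.2418.
m_f = 285 / 3.2418 = 87.9141 t, so propellant = m₀ − m_f = 285 − 87.9141 = 197.0859 t.

propellant mass ≈ 197 t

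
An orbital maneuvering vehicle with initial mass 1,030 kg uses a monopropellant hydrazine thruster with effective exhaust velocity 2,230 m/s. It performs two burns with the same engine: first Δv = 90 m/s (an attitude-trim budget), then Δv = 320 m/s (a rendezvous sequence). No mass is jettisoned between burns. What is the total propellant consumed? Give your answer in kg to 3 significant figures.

total propellant consumed ≈ 173 kg

After the first burn: m = 1030 × exp(−90/2230.0) = 1030 × 0.96044 = 989.253 kg.
After the second burn: m = 989.253 × exp(−320/2230.0) = 989.253 × 0.86632 = 857.01 kg.
Total propellant = m₀ − m_final = 1030 − 857.01 = 172.99 kg.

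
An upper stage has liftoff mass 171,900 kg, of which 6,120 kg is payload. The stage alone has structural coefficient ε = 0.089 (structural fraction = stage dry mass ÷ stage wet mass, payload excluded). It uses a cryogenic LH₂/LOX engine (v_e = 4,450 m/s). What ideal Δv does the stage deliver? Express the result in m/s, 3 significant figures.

Stage wet mass = m₀ − payload = 171,900 − 6,120 = 165,780 kg.
Stage dry mass = ε × stage wet mass = 0.089 × 165,780 = 14,754.4 kg.
Burnout mass m_f = stage dry + payload = 14,754.4 + 6,120 = 20,874.4 kg.
Using Δv = v_e ln(m₀/m_f): Δv = v_e · ln(171,900/20,874.4) = 4450.0 × ln(8.235) = 4450.0 × 2.1084 ≈ 9382 m/s.

Δv ≈ 9380 m/s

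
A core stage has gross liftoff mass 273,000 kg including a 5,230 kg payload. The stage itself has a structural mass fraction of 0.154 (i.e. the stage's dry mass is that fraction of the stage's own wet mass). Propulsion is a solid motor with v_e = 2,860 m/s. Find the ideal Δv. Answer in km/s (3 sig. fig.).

Δv ≈ 5.06 km/s

Stage wet mass = m₀ − payload = 273,000 − 5,230 = 267,770 kg.
Stage dry mass = ε × stage wet mass = 0.154 × 267,770 = 41,236.6 kg.
Burnout mass m_f = stage dry + payload = 41,236.6 + 5,230 = 46,466.6 kg.
Using Δv = v_e ln(m₀/m_f): Δv = v_e · ln(273,000/46,466.6) = 2860.0 × ln(5.875) = 2860.0 × 1.7707 ≈ 5064 m/s.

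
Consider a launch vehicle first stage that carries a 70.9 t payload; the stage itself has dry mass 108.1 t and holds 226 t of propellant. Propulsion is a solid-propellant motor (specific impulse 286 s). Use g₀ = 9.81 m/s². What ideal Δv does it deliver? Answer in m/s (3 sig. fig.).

v_e = Isp · g₀ = 286 × 9.81 = 2805.7 m/s.
m₀ = payload + dry + propellant = 70.9 + 108.1 + 226 = 405 t.
m_f = payload + dry = 70.9 + 108.1 = 179 t.
Rocket equation: Δv = v_e · ln(m₀/m_f) = 2805.7 × ln(2.263) = 2805.7 × 0.8165 ≈ 2290.8 m/s.

Δv ≈ 2290 m/s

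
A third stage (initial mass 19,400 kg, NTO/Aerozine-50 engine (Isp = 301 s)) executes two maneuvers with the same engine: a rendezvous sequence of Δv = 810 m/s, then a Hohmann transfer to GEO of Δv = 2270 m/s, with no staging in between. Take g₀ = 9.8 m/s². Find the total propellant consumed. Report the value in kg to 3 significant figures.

v_e = Isp · g₀ = 301 × 9.8 = 2949.8 m/s.
After the first burn: m = 19400 × exp(−810/2949.8) = 19400 × 0.75988 = 14,741.7 kg.
After the second burn: m = 14,741.7 × exp(−2270/2949.8) = 14,741.7 × 0.46322 = 6,828.65 kg.
Total propellant = m₀ − m_final = 19400 − 6,828.65 = 12,571.35 kg.

total propellant consumed ≈ 12600 kg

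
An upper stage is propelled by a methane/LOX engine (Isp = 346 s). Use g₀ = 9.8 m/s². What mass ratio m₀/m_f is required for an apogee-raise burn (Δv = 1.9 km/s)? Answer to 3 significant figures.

mass ratio ≈ 1.75

v_e = Isp · g₀ = 346 × 9.8 = 3390.8 m/s.
From the ideal rocket equation, m₀/m_f = exp(Δv / v_e) = exp(1900 / 3390.8) = exp(0.5603) = 1.7513.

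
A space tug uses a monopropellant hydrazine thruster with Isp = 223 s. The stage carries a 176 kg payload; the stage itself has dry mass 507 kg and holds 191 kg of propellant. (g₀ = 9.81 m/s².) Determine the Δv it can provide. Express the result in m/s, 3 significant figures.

Δv ≈ 539 m/s

v_e = Isp · g₀ = 223 × 9.81 = 2187.6 m/s.
m₀ = payload + dry + propellant = 176 + 507 + 191 = 874 kg.
m_f = payload + dry = 176 + 507 = 683 kg.
From the ideal rocket equation, Δv = v_e · ln(m₀/m_f) = 2187.6 × ln(1.28) = 2187.6 × 0.2466 ≈ 539.4 m/s.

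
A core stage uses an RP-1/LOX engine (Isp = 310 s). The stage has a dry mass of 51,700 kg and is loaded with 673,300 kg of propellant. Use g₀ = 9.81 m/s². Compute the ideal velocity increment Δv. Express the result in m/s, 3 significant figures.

v_e = Isp · g₀ = 310 × 9.81 = 3041.1 m/s.
m₀ = m_dry + m_prop = 51,700 + 673,300 = 725,000 kg.
Using Δv = v_e ln(m₀/m_f): Δv = v_e · ln(m₀/m_f) = 3041.1 × ln(14.02) = 3041.1 × 2.6407 ≈ 8030.7 m/s.

Δv ≈ 8030 m/s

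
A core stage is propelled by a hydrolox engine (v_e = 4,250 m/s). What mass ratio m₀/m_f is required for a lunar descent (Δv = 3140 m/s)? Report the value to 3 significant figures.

From the ideal rocket equation, m₀/m_f = exp(Δv / v_e) = exp(3140 / 4250.0) = exp(0.7388) = 2.0935.

mass ratio ≈ 2.09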